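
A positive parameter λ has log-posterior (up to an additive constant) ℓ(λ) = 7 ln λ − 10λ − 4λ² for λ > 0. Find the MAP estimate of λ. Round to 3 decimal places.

ℓ'(λ) = 7/λ − 10 − 8λ. Setting this to zero and multiplying by λ: 8λ² + 10λ − 7 = 0.
λ = (−10 + √(10² + 4·8·7)) / (2·8) = (−10 + √324) / 16 = (−10 + 18)/16 = 1/2.
ℓ''(λ) = −7/λ² − 8 < 0, confirming a maximum.

λ̂_MAP = 0.500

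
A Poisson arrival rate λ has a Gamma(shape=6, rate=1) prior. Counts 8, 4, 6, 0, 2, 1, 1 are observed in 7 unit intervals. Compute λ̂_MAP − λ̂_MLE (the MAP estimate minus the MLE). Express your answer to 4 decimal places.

Σxᵢ = 22. Posterior is Gamma(28, 8); MAP = (28−1)/8 = 27/8 ≈ 3.37500.
MLE = x̄ = 22/7 ≈ 3.14286.
Difference = 27/8 − 22/7 = 13/56 ≈ 0.2321.

MAP − MLE = 0.2321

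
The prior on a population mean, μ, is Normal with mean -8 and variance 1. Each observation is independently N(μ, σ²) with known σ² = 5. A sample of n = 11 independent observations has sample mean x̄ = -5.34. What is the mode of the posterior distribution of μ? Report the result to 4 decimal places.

μ̂_MAP = -6.1713

n = 11, x̄ = -5.34.
For a Normal prior and Normal likelihood with known variance, the posterior is Normal; its mode equals its mean, the precision-weighted average.
Prior precision 1/σ₀² = 1/1 = 1; data precision n/σ² = 11/5 = 2.2.
μ̂ = (1·(-8) + 2.2·(-5.34)) / (1 + 2.2) = (-19.748)/3.2 = -6.17125 ≈ -6.1713.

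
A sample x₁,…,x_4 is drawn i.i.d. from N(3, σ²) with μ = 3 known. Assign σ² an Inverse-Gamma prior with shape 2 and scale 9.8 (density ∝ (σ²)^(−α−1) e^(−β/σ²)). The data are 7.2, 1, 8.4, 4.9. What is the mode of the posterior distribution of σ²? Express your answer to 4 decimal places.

Sum of squared deviations about the known mean: SS = (7.2−3)² + (1−3)² + (8.4−3)² + (4.9−3)² = 54.41.
The Normal likelihood contributes (σ²)^(−n/2) exp(−SS/(2σ²)), so the posterior is Inverse-Gamma(α + n/2, β + SS/2) = Inverse-Gamma(4, 37.005).
The mode of Inverse-Gamma(a, b) is b/(a+1) = 37.005/5 ≈ 7.4010.

σ̂²_MAP = 7.4010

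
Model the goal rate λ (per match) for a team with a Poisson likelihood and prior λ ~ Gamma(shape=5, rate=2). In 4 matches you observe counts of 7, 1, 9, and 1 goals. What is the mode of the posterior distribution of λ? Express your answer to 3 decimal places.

Σxᵢ = 7+1+9+1 = 18, with n = 4.
Posterior ∝ λ^4e^(−2λ) · λ^18e^(−4λ) = λ^22e^(−6λ), i.e. Gamma(shape=23, rate=6).
The mode of a Gamma(a, b) with a ≥ 1 (shape–rate) is (a−1)/b = 22/6 ≈ 3.667.

λ̂_MAP = 3.667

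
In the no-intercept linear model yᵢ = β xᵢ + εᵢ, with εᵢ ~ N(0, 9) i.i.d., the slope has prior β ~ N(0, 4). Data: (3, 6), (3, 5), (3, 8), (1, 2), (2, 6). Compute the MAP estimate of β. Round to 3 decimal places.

β̂_MAP = 2.073

log p(β | y) = −Σ(yᵢ − βxᵢ)²/(2·9) − β²/(2·4) + const.
Setting the derivative to zero: Σxᵢ(yᵢ − βxᵢ)/9 − β/4 = 0, so β = Σxᵢyᵢ / (Σxᵢ² + σ²/τ²).
Σxᵢyᵢ = 3·6 + 3·5 + 3·8 + 1·2 + 2·6 = 71; Σxᵢ² = 32; σ²/τ² = 2.25.
β̂_MAP = 71 / (32 + 2.25) = 71/34.25 ≈ 2.073.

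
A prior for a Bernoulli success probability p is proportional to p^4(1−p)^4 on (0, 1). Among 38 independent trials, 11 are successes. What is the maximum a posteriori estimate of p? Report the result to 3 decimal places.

The prior density ∝ p^4(1−p)^4 is the kernel of Beta(5, 5).
Data: 11 successes in 38 trials. The binomial likelihood contributes p^11(1−p)^27, so the posterior is Beta(5+11, 5+27) = Beta(16, 32).
For Beta(a, b) with a, b > 1 the mode is (a−1)/(a+b−2) = 15/46 ≈ 0.326.

p̂_MAP = 0.326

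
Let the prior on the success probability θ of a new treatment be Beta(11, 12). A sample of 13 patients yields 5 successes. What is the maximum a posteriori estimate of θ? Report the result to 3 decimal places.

θ̂_MAP = 0.441

Prior: Beta(11, 12).
Data: 5 successes in 13 trials. The binomial likelihood contributes θ^5(1−θ)^8, so the posterior is Beta(11+5, 12+8) = Beta(16, 20).
For Beta(a, b) with a, b > 1 the mode is (a−1)/(a+b−2) = 15/34 ≈ 0.441.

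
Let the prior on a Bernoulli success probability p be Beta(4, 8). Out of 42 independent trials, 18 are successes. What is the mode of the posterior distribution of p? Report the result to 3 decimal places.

p̂_MAP = 0.404

Prior: Beta(4, 8).
Data: 18 successes in 42 trials. The binomial likelihood contributes p^18(1−p)^24, so the posterior is Beta(4+18, 8+24) = Beta(22, 32).
For Beta(a, b) with a, b > 1 the mode is (a−1)/(a+b−2) = 21/52 ≈ 0.404.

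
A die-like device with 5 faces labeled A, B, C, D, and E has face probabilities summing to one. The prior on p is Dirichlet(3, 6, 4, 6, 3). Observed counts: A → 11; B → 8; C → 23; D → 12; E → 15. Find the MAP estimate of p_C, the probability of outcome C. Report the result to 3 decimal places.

The posterior is Dirichlet(αᵢ + nᵢ) = Dirichlet(14, 14, 27, 18, 18).
For a Dirichlet(a₁,…,a_K) with all aᵢ > 1, the mode has j-th component (aⱼ − 1)/(Σaᵢ − K).
Here Σaᵢ = 91 and K = 5, so p_C = (27 − 1)/(91 − 5) = 26/86 ≈ 0.302.

MAP estimate of p_C = 0.302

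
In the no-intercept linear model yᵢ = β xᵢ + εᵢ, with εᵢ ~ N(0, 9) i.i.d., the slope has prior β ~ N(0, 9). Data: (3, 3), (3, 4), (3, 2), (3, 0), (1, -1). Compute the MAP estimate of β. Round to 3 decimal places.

β̂_MAP = 0.684

log p(β | y) = −Σ(yᵢ − βxᵢ)²/(2·9) − β²/(2·9) + const.
Setting the derivative to zero: Σxᵢ(yᵢ − βxᵢ)/9 − β/9 = 0, so β = Σxᵢyᵢ / (Σxᵢ² + σ²/τ²).
Σxᵢyᵢ = 3·3 + 3·4 + 3·2 + 3·0 + 1·(-1) = 26; Σxᵢ² = 37; σ²/τ² = 1.
β̂_MAP = 26 / (37 + 1) = 26/38 ≈ 0.684.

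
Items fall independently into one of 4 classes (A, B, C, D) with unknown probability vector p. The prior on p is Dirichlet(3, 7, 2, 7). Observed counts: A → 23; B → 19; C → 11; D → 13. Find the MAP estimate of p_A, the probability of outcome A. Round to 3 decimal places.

The posterior is Dirichlet(αᵢ + nᵢ) = Dirichlet(26, 26, 13, 20).
For a Dirichlet(a₁,…,a_K) with all aᵢ > 1, the mode has j-th component (aⱼ − 1)/(Σaᵢ − K).
Here Σaᵢ = 85 and K = 4, so p_A = (26 − 1)/(85 − 4) = 25/81 ≈ 0.309.

MAP estimate of p_A = 0.309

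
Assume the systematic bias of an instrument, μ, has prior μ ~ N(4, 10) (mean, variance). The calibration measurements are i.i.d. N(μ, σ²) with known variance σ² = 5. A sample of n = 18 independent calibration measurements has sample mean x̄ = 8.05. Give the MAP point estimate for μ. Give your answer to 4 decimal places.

μ̂_MAP = 7.9405

n = 18, x̄ = 8.05.
For a Normal prior and Normal likelihood with known variance, the posterior is Normal; its mode equals its mean, the precision-weighted average.
Prior precision 1/σ₀² = 1/10 = 0.1; data precision n/σ² = 18/5 = 3.6.
μ̂ = (0.1·4 + 3.6·8.05) / (0.1 + 3.6) = 29.38/3.7 = 1469/185 ≈ 7.9405.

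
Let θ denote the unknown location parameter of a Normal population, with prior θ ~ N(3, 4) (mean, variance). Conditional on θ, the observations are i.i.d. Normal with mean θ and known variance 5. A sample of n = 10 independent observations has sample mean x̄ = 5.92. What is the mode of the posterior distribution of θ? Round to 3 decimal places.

n = 10, x̄ = 5.92.
For a Normal prior and Normal likelihood with known variance, the posterior is Normal; its mode equals its mean, the precision-weighted average.
Prior precision 1/σ₀² = 1/4 = 0.25; data precision n/σ² = 10/5 = 2.
θ̂ = (0.25·3 + 2·5.92) / (0.25 + 2) = 12.59/2.25 = 1259/225 ≈ 5.596.

θ̂_MAP = 5.596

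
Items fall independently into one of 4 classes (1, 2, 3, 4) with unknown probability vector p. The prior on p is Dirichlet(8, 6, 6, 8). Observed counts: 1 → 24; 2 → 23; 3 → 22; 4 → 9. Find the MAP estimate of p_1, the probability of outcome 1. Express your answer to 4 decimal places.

MAP estimate: 0.3039

The posterior is Dirichlet(αᵢ + nᵢ) = Dirichlet(32, 29, 28, 17).
For a Dirichlet(a₁,…,a_K) with all aᵢ > 1, the mode has j-th component (aⱼ − 1)/(Σaᵢ − K).
Here Σaᵢ = 106 and K = 4, so p_1 = (32 − 1)/(106 − 4) = 31/102 ≈ 0.3039.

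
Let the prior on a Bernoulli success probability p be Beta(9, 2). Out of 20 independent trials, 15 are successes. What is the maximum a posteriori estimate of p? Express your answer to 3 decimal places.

p̂_MAP = 0.793

Prior: Beta(9, 2).
Data: 15 successes in 20 trials. The binomial likelihood contributes p^15(1−p)^5, so the posterior is Beta(9+15, 2+5) = Beta(24, 7).
For Beta(a, b) with a, b > 1 the mode is (a−1)/(a+b−2) = 23/29 ≈ 0.793.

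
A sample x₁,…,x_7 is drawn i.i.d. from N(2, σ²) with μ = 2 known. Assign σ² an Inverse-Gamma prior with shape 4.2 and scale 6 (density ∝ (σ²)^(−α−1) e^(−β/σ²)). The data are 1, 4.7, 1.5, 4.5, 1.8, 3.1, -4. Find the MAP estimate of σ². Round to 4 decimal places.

σ̂²_MAP = 3.6805

Sum of squared deviations about the known mean: SS = (1−2)² + (4.7−2)² + (1.5−2)² + (4.5−2)² + (1.8−2)² + (3.1−2)² + (-4−2)² = 52.04.
The Normal likelihood contributes (σ²)^(−n/2) exp(−SS/(2σ²)), so the posterior is Inverse-Gamma(α + n/2, β + SS/2) = Inverse-Gamma(7.7, 32.02).
The mode of Inverse-Gamma(a, b) is b/(a+1) = 32.02/8.7 ≈ 3.6805.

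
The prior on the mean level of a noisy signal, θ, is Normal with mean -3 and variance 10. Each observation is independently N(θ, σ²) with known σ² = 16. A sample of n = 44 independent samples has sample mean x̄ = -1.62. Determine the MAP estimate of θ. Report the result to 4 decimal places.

θ̂_MAP = -1.6684

n = 44, x̄ = -1.62.
For a Normal prior and Normal likelihood with known variance, the posterior is Normal; its mode equals its mean, the precision-weighted average.
Prior precision 1/σ₀² = 1/10 = 0.1; data precision n/σ² = 44/16 = 2.75.
θ̂ = (0.1·(-3) + 2.75·(-1.62)) / (0.1 + 2.75) = (-4.755)/2.85 = -317/190 ≈ -1.6684.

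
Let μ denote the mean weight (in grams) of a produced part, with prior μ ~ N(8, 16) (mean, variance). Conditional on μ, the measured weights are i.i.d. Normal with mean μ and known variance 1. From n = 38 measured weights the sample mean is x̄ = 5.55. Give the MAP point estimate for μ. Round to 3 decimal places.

n = 38, x̄ = 5.55.
For a Normal prior and Normal likelihood with known variance, the posterior is Normal; its mode equals its mean, the precision-weighted average.
Prior precision 1/σ₀² = 1/16 = 0.0625; data precision n/σ² = 38/1 = 38.
μ̂ = (0.0625·8 + 38·5.55) / (0.0625 + 38) = 211.4/38.0625 = 2416/435 ≈ 5.554.

μ̂_MAP = 5.554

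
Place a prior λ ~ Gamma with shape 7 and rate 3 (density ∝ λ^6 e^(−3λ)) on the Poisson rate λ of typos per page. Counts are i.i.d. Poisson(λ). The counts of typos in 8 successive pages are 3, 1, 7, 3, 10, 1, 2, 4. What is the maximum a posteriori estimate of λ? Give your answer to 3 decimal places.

λ̂_MAP = 3.364

Σxᵢ = 3+1+7+3+10+1+2+4 = 31, with n = 8.
Posterior ∝ λ^6e^(−3λ) · λ^31e^(−8λ) = λ^37e^(−11λ), i.e. Gamma(shape=38, rate=11).
The mode of a Gamma(a, b) with a ≥ 1 (shape–rate) is (a−1)/b = 37/11 ≈ 3.364.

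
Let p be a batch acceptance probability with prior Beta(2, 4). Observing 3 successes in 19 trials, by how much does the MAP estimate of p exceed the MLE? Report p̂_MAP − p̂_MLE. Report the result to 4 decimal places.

Posterior is Beta(5, 20); MAP = (5−1)/(25−2) = 4/23 ≈ 0.17391.
MLE ignores the prior: p̂_MLE = k/n = 3/19 ≈ 0.15789.
Difference = 4/23 − 3/19 = 7/437 ≈ 0.0160.

MAP − MLE = 0.0160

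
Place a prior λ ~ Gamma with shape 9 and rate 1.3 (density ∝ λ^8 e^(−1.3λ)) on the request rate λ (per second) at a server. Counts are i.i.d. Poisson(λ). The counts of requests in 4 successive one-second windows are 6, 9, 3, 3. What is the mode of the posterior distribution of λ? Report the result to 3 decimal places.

λ̂_MAP = 5.472

Σxᵢ = 6+9+3+3 = 21, with n = 4.
Posterior ∝ λ^8e^(−1.3λ) · λ^21e^(−4λ) = λ^29e^(−5.3λ), i.e. Gamma(shape=30, rate=5.3).
The mode of a Gamma(a, b) with a ≥ 1 (shape–rate) is (a−1)/b = 29/5.3 ≈ 5.472.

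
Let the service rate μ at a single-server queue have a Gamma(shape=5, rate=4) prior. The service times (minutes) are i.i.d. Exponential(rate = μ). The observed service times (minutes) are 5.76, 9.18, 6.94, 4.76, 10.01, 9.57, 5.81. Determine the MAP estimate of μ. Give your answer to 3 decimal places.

The Exponential(rate=μ) likelihood is ∝ μ^n e^(−μΣtᵢ). Here n = 7 and Σtᵢ = 5.76 + 9.18 + 6.94 + 4.76 + 10.01 + 9.57 + 5.81 = 52.03.
Posterior ∝ μ^4e^(−4μ) · μ^7e^(−52.03μ) = μ^11e^(−56.03μ), i.e. Gamma(12, 56.03).
Mode = (a−1)/b = 11/56.03 ≈ 0.196.

μ̂_MAP = 0.196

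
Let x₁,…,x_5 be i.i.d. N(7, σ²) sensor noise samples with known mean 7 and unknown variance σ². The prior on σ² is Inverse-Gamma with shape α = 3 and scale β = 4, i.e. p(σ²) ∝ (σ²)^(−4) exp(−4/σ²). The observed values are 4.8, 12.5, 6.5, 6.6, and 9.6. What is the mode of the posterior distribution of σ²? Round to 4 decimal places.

σ̂²_MAP = 3.8662

Sum of squared deviations about the known mean: SS = (4.8−7)² + (12.5−7)² + (6.5−7)² + (6.6−7)² + (9.6−7)² = 42.26.
The Normal likelihood contributes (σ²)^(−n/2) exp(−SS/(2σ²)), so the posterior is Inverse-Gamma(α + n/2, β + SS/2) = Inverse-Gamma(5.5, 25.13).
The mode of Inverse-Gamma(a, b) is b/(a+1) = 25.13/6.5 ≈ 3.8662.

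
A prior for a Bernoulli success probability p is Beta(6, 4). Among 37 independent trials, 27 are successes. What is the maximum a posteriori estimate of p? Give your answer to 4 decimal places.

Prior: Beta(6, 4).
Data: 27 successes in 37 trials. The binomial likelihood contributes p^27(1−p)^10, so the posterior is Beta(6+27, 4+10) = Beta(33, 14).
For Beta(a, b) with a, b > 1 the mode is (a−1)/(a+b−2) = 32/45 ≈ 0.7111.

p̂_MAP = 0.7111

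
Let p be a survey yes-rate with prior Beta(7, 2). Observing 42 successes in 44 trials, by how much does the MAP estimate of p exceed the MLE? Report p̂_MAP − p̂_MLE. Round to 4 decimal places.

MAP − MLE = -0.0134

Posterior is Beta(49, 4); MAP = (49−1)/(53−2) = 48/51 ≈ 0.94118.
MLE ignores the prior: p̂_MLE = k/n = 42/44 ≈ 0.95455.
Difference = 48/51 − 42/44 = -5/374 ≈ -0.0134.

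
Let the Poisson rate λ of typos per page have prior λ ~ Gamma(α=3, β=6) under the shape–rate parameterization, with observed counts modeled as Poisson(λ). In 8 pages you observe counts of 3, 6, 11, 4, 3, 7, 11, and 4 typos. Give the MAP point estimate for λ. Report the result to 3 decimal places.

Σxᵢ = 3+6+11+4+3+7+11+4 = 49, with n = 8.
Posterior ∝ λ^2e^(−6λ) · λ^49e^(−8λ) = λ^51e^(−14λ), i.e. Gamma(shape=52, rate=14).
The mode of a Gamma(a, b) with a ≥ 1 (shape–rate) is (a−1)/b = 51/14 ≈ 3.643.

λ̂_MAP = 3.643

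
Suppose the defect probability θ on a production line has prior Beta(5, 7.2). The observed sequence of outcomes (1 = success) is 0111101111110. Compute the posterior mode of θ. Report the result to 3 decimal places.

θ̂_MAP = 0.603

Prior: Beta(5, 7.2).
Data: 10 successes in 13 trials (from the sequence). The binomial likelihood contributes θ^10(1−θ)^3, so the posterior is Beta(5+10, 7.2+3) = Beta(15, 10.2).
For Beta(a, b) with a, b > 1 the mode is (a−1)/(a+b−2) = 14/23.2 ≈ 0.603.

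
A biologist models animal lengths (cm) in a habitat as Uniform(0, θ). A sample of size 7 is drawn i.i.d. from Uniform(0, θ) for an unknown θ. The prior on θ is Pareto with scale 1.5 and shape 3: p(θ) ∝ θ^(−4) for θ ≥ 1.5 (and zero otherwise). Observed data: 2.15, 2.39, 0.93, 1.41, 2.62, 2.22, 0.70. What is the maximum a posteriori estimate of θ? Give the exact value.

θ̂_MAP = 2.62

The Uniform(0, θ) likelihood is θ^(−n) for θ ≥ max(xᵢ), zero otherwise. Here max(xᵢ) = 2.62.
Posterior ∝ θ^(−4) · θ^(−7) = θ^(−11) on θ ≥ max(1.5, 2.62) = 2.62.
This density is strictly decreasing in θ, so the posterior mode lies at the lower boundary of the support.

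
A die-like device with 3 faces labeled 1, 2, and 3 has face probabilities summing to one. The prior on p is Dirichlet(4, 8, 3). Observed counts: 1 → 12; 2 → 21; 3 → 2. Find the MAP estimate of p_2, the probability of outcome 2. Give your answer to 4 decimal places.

The posterior is Dirichlet(αᵢ + nᵢ) = Dirichlet(16, 29, 5).
For a Dirichlet(a₁,…,a_K) with all aᵢ > 1, the mode has j-th component (aⱼ − 1)/(Σaᵢ − K).
Here Σaᵢ = 50 and K = 3, so p_2 = (29 − 1)/(50 − 3) = 28/47 ≈ 0.5957.

MAP estimate: 0.5957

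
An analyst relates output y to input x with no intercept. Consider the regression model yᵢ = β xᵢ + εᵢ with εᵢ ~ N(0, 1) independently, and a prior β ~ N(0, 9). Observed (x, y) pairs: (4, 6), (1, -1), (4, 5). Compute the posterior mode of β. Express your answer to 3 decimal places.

log p(β | y) = −Σ(yᵢ − βxᵢ)²/(2·1) − β²/(2·9) + const.
Setting the derivative to zero: Σxᵢ(yᵢ − βxᵢ)/1 − β/9 = 0, so β = Σxᵢyᵢ / (Σxᵢ² + σ²/τ²).
Σxᵢyᵢ = 4·6 + 1·(-1) + 4·5 = 43; Σxᵢ² = 33; σ²/τ² = 1/9.
β̂_MAP = 43 / (33 + 1/9) = 43/(298/9) = 387/298 ≈ 1.299.

β̂_MAP = 1.299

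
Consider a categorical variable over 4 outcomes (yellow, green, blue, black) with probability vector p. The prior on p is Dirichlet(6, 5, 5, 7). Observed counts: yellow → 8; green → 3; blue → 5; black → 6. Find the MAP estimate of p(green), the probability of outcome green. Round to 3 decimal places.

MAP estimate of p(green) = 0.171

The posterior is Dirichlet(αᵢ + nᵢ) = Dirichlet(14, 8, 10, 13).
For a Dirichlet(a₁,…,a_K) with all aᵢ > 1, the mode has j-th component (aⱼ − 1)/(Σaᵢ − K).
Here Σaᵢ = 45 and K = 4, so p(green) = (8 − 1)/(45 − 4) = 7/41 ≈ 0.171.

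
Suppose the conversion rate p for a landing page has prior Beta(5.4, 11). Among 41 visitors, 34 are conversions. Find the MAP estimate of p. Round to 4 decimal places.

p̂_MAP = 0.6931

Prior: Beta(5.4, 11).
Data: 34 successes in 41 trials. The binomial likelihood contributes p^34(1−p)^7, so the posterior is Beta(5.4+34, 11+7) = Beta(39.4, 18).
For Beta(a, b) with a, b > 1 the mode is (a−1)/(a+b−2) = 38.4/55.4 ≈ 0.6931.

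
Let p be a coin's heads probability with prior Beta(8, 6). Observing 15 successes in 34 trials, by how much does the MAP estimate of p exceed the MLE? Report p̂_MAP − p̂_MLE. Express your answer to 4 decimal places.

Posterior is Beta(23, 25); MAP = (23−1)/(48−2) = 22/46 ≈ 0.47826.
MLE ignores the prior: p̂_MLE = k/n = 15/34 ≈ 0.44118.
Difference = 22/46 − 15/34 = 29/782 ≈ 0.0371.

MAP − MLE = 0.0371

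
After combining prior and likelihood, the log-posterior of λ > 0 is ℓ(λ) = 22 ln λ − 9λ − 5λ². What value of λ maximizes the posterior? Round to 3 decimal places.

ℓ'(λ) = 22/λ − 9 − 10λ. Setting this to zero and multiplying by λ: 10λ² + 9λ − 22 = 0.
λ = (−9 + √(9² + 4·10·22)) / (2·10) = (−9 + √961) / 20 = (−9 + 31)/20 = 11/10.
ℓ''(λ) = −22/λ² − 10 < 0, confirming a maximum.

λ̂_MAP = 1.100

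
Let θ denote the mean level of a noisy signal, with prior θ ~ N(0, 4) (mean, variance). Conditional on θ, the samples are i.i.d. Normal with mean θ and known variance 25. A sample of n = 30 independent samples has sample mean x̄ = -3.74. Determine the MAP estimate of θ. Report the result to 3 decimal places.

n = 30, x̄ = -3.74.
For a Normal prior and Normal likelihood with known variance, the posterior is Normal; its mode equals its mean, the precision-weighted average.
Prior precision 1/σ₀² = 1/4 = 0.25; data precision n/σ² = 30/25 = 1.2.
θ̂ = (0.25·0 + 1.2·(-3.74)) / (0.25 + 1.2) = (-4.488)/1.45 = -2244/725 ≈ -3.095.

θ̂_MAP = -3.095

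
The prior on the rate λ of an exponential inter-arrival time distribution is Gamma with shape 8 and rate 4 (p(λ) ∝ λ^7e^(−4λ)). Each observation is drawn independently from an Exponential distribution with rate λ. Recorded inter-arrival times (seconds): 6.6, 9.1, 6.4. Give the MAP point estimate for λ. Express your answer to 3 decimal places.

The Exponential(rate=λ) likelihood is ∝ λ^n e^(−λΣtᵢ). Here n = 3 and Σtᵢ = 6.6 + 9.1 + 6.4 = 22.1.
Posterior ∝ λ^7e^(−4λ) · λ^3e^(−22.1λ) = λ^10e^(−26.1λ), i.e. Gamma(11, 26.1).
Mode = (a−1)/b = 10/26.1 ≈ 0.383.

λ̂_MAP = 0.383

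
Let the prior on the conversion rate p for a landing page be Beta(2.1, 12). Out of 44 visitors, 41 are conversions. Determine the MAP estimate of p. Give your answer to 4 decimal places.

Prior: Beta(2.1, 12).
Data: 41 successes in 44 trials. The binomial likelihood contributes p^41(1−p)^3, so the posterior is Beta(2.1+41, 12+3) = Beta(43.1, 15).
For Beta(a, b) with a, b > 1 the mode is (a−1)/(a+b−2) = 42.1/56.1 ≈ 0.7504.

p̂_MAP = 0.7504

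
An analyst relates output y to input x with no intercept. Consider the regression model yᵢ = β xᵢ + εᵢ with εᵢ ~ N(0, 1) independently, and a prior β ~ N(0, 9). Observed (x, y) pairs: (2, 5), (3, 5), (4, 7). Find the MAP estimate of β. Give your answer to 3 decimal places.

log p(β | y) = −Σ(yᵢ − βxᵢ)²/(2·1) − β²/(2·9) + const.
Setting the derivative to zero: Σxᵢ(yᵢ − βxᵢ)/1 − β/9 = 0, so β = Σxᵢyᵢ / (Σxᵢ² + σ²/τ²).
Σxᵢyᵢ = 2·5 + 3·5 + 4·7 = 53; Σxᵢ² = 29; σ²/τ² = 1/9.
β̂_MAP = 53 / (29 + 1/9) = 53/(262/9) = 477/262 ≈ 1.821.

β̂_MAP = 1.821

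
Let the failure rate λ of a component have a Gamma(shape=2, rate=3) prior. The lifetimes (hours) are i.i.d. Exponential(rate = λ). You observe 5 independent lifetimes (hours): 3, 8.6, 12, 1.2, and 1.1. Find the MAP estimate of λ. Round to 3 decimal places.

λ̂_MAP = 0.208

The Exponential(rate=λ) likelihood is ∝ λ^n e^(−λΣtᵢ). Here n = 5 and Σtᵢ = 3 + 8.6 + 12 + 1.2 + 1.1 = 25.9.
Posterior ∝ λe^(−3λ) · λ^5e^(−25.9λ) = λ^6e^(−28.9λ), i.e. Gamma(7, 28.9).
Mode = (a−1)/b = 6/28.9 ≈ 0.208.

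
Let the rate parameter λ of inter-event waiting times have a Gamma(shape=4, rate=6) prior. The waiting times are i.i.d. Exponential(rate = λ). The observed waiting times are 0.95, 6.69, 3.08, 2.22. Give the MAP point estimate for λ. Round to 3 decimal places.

The Exponential(rate=λ) likelihood is ∝ λ^n e^(−λΣtᵢ). Here n = 4 and Σtᵢ = 0.95 + 6.69 + 3.08 + 2.22 = 12.94.
Posterior ∝ λ^3e^(−6λ) · λ^4e^(−12.94λ) = λ^7e^(−18.94λ), i.e. Gamma(8, 18.94).
Mode = (a−1)/b = 7/18.94 ≈ 0.370.

λ̂_MAP = 0.370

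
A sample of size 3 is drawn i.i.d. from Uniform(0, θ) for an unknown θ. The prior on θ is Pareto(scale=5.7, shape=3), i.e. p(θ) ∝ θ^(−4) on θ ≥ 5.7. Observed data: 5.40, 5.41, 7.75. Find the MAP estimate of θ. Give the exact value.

θ̂_MAP = 7.75

The Uniform(0, θ) likelihood is θ^(−n) for θ ≥ max(xᵢ), zero otherwise. Here max(xᵢ) = 7.75.
Posterior ∝ θ^(−4) · θ^(−3) = θ^(−7) on θ ≥ max(5.7, 7.75) = 7.75.
This density is strictly decreasing in θ, so the posterior mode lies at the lower boundary of the support.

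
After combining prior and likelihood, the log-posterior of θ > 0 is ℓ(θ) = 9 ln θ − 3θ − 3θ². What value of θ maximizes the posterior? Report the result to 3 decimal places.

ℓ'(θ) = 9/θ − 3 − 6θ. Setting this to zero and multiplying by θ: 6θ² + 3θ − 9 = 0.
θ = (−3 + √(3² + 4·6·9)) / (2·6) = (−3 + √225) / 12 = (−3 + 15)/12 = 1.
ℓ''(θ) = −9/θ² − 6 < 0, confirming a maximum.

θ̂_MAP = 1.000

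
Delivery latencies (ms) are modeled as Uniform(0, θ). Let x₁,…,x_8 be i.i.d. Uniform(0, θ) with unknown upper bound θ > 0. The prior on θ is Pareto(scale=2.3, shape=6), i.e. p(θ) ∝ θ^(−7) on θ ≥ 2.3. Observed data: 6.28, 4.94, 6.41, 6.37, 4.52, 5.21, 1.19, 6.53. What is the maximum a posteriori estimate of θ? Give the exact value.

θ̂_MAP = 6.53

The Uniform(0, θ) likelihood is θ^(−n) for θ ≥ max(xᵢ), zero otherwise. Here max(xᵢ) = 6.53.
Posterior ∝ θ^(−7) · θ^(−8) = θ^(−15) on θ ≥ max(2.3, 6.53) = 6.53.
This density is strictly decreasing in θ, so the posterior mode lies at the lower boundary of the support.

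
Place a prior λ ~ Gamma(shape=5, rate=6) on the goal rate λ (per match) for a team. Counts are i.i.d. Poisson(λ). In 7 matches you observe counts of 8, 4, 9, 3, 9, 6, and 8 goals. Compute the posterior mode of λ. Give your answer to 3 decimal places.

λ̂_MAP = 3.923

Σxᵢ = 8+4+9+3+9+6+8 = 47, with n = 7.
Posterior ∝ λ^4e^(−6λ) · λ^47e^(−7λ) = λ^51e^(−13λ), i.e. Gamma(shape=52, rate=13).
The mode of a Gamma(a, b) with a ≥ 1 (shape–rate) is (a−1)/b = 51/13 ≈ 3.923.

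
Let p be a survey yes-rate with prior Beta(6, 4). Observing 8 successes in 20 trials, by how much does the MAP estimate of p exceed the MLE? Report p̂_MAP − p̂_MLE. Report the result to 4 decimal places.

MAP − MLE = 0.0643

Posterior is Beta(14, 16); MAP = (14−1)/(30−2) = 13/28 ≈ 0.46429.
MLE ignores the prior: p̂_MLE = k/n = 8/20 ≈ 0.40000.
Difference = 13/28 − 8/20 = 9/140 ≈ 0.0643.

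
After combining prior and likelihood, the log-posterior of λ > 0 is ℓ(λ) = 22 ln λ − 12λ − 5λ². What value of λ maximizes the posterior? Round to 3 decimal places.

λ̂_MAP = 1.000

ℓ'(λ) = 22/λ − 12 − 10λ. Setting this to zero and multiplying by λ: 10λ² + 12λ − 22 = 0.
λ = (−12 + √(12² + 4·10·22)) / (2·10) = (−12 + √1024) / 20 = (−12 + 32)/20 = 1.
ℓ''(λ) = −22/λ² − 10 < 0, confirming a maximum.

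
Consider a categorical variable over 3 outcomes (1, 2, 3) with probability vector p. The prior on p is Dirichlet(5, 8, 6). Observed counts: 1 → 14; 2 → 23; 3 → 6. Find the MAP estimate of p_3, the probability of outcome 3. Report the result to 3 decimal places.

MAP estimate: 0.186

The posterior is Dirichlet(αᵢ + nᵢ) = Dirichlet(19, 31, 12).
For a Dirichlet(a₁,…,a_K) with all aᵢ > 1, the mode has j-th component (aⱼ − 1)/(Σaᵢ − K).
Here Σaᵢ = 62 and K = 3, so p_3 = (12 − 1)/(62 − 3) = 11/59 ≈ 0.186.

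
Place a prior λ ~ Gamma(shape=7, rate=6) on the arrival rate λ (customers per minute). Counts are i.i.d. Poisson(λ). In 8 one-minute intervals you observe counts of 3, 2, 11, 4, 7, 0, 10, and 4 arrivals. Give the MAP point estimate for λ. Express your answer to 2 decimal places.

λ̂_MAP = 3.36

Σxᵢ = 3+2+11+4+7+0+10+4 = 41, with n = 8.
Posterior ∝ λ^6e^(−6λ) · λ^41e^(−8λ) = λ^47e^(−14λ), i.e. Gamma(shape=48, rate=14).
The mode of a Gamma(a, b) with a ≥ 1 (shape–rate) is (a−1)/b = 47/14 ≈ 3.36.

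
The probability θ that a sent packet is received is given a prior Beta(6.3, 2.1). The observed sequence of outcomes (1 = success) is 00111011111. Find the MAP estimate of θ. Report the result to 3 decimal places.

θ̂_MAP = 0.764

Prior: Beta(6.3, 2.1).
Data: 8 successes in 11 trials (from the sequence). The binomial likelihood contributes θ^8(1−θ)^3, so the posterior is Beta(6.3+8, 2.1+3) = Beta(14.3, 5.1).
For Beta(a, b) with a, b > 1 the mode is (a−1)/(a+b−2) = 13.3/17.4 ≈ 0.764.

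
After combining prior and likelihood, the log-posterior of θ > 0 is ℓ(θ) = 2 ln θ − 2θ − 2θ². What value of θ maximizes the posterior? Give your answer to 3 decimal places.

ℓ'(θ) = 2/θ − 2 − 4θ. Setting this to zero and multiplying by θ: 4θ² + 2θ − 2 = 0.
θ = (−2 + √(2² + 4·4·2)) / (2·4) = (−2 + √36) / 8 = (−2 + 6)/8 = 1/2.
ℓ''(θ) = −2/θ² − 4 < 0, confirming a maximum.

θ̂_MAP = 0.500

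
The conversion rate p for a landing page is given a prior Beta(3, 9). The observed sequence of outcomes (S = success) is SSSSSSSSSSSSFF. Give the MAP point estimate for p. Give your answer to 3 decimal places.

p̂_MAP = 0.583

Prior: Beta(3, 9).
Data: 12 successes in 14 trials (from the sequence). The binomial likelihood contributes p^12(1−p)^2, so the posterior is Beta(3+12, 9+2) = Beta(15, 11).
For Beta(a, b) with a, b > 1 the mode is (a−1)/(a+b−2) = 14/24 ≈ 0.583.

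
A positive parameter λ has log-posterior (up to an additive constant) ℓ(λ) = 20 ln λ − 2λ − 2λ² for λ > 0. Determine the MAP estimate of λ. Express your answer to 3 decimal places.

λ̂_MAP = 2.000

ℓ'(λ) = 20/λ − 2 − 4λ. Setting this to zero and multiplying by λ: 4λ² + 2λ − 20 = 0.
λ = (−2 + √(2² + 4·4·20)) / (2·4) = (−2 + √324) / 8 = (−2 + 18)/8 = 2.
ℓ''(λ) = −20/λ² − 4 < 0, confirming a maximum.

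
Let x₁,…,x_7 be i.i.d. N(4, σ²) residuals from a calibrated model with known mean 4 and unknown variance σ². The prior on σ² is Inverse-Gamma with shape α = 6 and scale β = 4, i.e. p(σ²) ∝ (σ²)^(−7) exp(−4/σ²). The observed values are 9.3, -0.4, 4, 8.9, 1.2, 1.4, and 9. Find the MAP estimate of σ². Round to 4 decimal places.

Sum of squared deviations about the known mean: SS = (9.3−4)² + (-0.4−4)² + (4−4)² + (8.9−4)² + (1.2−4)² + (1.4−4)² + (9−4)² = 111.06.
The Normal likelihood contributes (σ²)^(−n/2) exp(−SS/(2σ²)), so the posterior is Inverse-Gamma(α + n/2, β + SS/2) = Inverse-Gamma(9.5, 59.53).
The mode of Inverse-Gamma(a, b) is b/(a+1) = 59.53/10.5 ≈ 5.6695.

σ̂²_MAP = 5.6695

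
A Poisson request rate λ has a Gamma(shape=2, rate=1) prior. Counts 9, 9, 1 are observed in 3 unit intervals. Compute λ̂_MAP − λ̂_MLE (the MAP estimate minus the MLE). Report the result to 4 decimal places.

Σxᵢ = 19. Posterior is Gamma(21, 4); MAP = (21−1)/4 = 20/4 ≈ 5.00000.
MLE = x̄ = 19/3 ≈ 6.33333.
Difference = 20/4 − 19/3 = -4/3 ≈ -1.3333.

MAP − MLE = -1.3333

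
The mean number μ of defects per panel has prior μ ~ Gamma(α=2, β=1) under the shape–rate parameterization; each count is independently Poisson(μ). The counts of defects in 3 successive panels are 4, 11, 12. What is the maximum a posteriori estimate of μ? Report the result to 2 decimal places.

μ̂_MAP = 7.00

Σxᵢ = 4+11+12 = 27, with n = 3.
Posterior ∝ μe^(−1μ) · μ^27e^(−3μ) = μ^28e^(−4μ), i.e. Gamma(shape=29, rate=4).
The mode of a Gamma(a, b) with a ≥ 1 (shape–rate) is (a−1)/b = 28/4 ≈ 7.00.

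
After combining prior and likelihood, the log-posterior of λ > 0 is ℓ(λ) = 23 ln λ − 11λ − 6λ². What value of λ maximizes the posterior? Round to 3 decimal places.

ℓ'(λ) = 23/λ − 11 − 12λ. Setting this to zero and multiplying by λ: 12λ² + 11λ − 23 = 0.
λ = (−11 + √(11² + 4·12·23)) / (2·12) = (−11 + √1225) / 24 = (−11 + 35)/24 = 1.
ℓ''(λ) = −23/λ² − 12 < 0, confirming a maximum.

λ̂_MAP = 1.000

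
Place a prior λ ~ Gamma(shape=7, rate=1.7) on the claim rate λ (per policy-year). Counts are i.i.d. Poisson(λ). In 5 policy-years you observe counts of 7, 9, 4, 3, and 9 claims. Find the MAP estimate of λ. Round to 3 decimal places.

Σxᵢ = 7+9+4+3+9 = 32, with n = 5.
Posterior ∝ λ^6e^(−1.7λ) · λ^32e^(−5λ) = λ^38e^(−6.7λ), i.e. Gamma(shape=39, rate=6.7).
The mode of a Gamma(a, b) with a ≥ 1 (shape–rate) is (a−1)/b = 38/6.7 ≈ 5.672.

λ̂_MAP = 5.672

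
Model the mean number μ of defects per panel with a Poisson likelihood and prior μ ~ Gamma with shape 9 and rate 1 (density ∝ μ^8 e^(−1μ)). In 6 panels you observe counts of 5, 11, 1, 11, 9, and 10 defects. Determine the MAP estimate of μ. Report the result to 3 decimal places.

μ̂_MAP = 7.857

Σxᵢ = 5+11+1+11+9+10 = 47, with n = 6.
Posterior ∝ μ^8e^(−1μ) · μ^47e^(−6μ) = μ^55e^(−7μ), i.e. Gamma(shape=56, rate=7).
The mode of a Gamma(a, b) with a ≥ 1 (shape–rate) is (a−1)/b = 55/7 ≈ 7.857.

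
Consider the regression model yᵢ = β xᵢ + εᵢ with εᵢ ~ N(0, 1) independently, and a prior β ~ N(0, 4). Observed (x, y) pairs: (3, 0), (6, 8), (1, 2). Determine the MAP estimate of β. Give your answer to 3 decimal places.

log p(β | y) = −Σ(yᵢ − βxᵢ)²/(2·1) − β²/(2·4) + const.
Setting the derivative to zero: Σxᵢ(yᵢ − βxᵢ)/1 − β/4 = 0, so β = Σxᵢyᵢ / (Σxᵢ² + σ²/τ²).
Σxᵢyᵢ = 3·0 + 6·8 + 1·2 = 50; Σxᵢ² = 46; σ²/τ² = 0.25.
β̂_MAP = 50 / (46 + 0.25) = 50/46.25 ≈ 1.081.

β̂_MAP = 1.081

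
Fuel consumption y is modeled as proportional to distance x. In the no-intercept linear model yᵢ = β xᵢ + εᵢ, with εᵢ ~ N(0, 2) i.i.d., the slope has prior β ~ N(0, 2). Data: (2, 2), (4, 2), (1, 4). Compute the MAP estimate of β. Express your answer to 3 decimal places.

β̂_MAP = 0.727

log p(β | y) = −Σ(yᵢ − βxᵢ)²/(2·2) − β²/(2·2) + const.
Setting the derivative to zero: Σxᵢ(yᵢ − βxᵢ)/2 − β/2 = 0, so β = Σxᵢyᵢ / (Σxᵢ² + σ²/τ²).
Σxᵢyᵢ = 2·2 + 4·2 + 1·4 = 16; Σxᵢ² = 21; σ²/τ² = 1.
β̂_MAP = 16 / (21 + 1) = 16/22 ≈ 0.727.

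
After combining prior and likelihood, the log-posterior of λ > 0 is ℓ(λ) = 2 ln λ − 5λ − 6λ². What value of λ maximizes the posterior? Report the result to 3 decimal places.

λ̂_MAP = 0.250

ℓ'(λ) = 2/λ − 5 − 12λ. Setting this to zero and multiplying by λ: 12λ² + 5λ − 2 = 0.
λ = (−5 + √(5² + 4·12·2)) / (2·12) = (−5 + √121) / 24 = (−5 + 11)/24 = 1/4.
ℓ''(λ) = −2/λ² − 12 < 0, confirming a maximum.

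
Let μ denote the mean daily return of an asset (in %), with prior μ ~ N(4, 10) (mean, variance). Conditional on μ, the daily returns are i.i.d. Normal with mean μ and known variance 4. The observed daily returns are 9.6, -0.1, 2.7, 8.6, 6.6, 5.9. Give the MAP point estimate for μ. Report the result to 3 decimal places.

μ̂_MAP = 5.453

n = 6; x̄ = (9.6 + (-0.1) + 2.7 + 8.6 + 6.6 + 5.9)/6 = 33.3/6 = 5.55.
For a Normal prior and Normal likelihood with known variance, the posterior is Normal; its mode equals its mean, the precision-weighted average.
Prior precision 1/σ₀² = 1/10 = 0.1; data precision n/σ² = 6/4 = 1.5.
μ̂ = (0.1·4 + 1.5·5.55) / (0.1 + 1.5) = 8.725/1.6 = 5.453125 ≈ 5.453.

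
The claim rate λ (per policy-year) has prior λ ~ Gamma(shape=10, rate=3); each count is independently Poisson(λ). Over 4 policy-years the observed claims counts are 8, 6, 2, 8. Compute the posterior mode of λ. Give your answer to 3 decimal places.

λ̂_MAP = 4.714

Σxᵢ = 8+6+2+8 = 24, with n = 4.
Posterior ∝ λ^9e^(−3λ) · λ^24e^(−4λ) = λ^33e^(−7λ), i.e. Gamma(shape=34, rate=7).
The mode of a Gamma(a, b) with a ≥ 1 (shape–rate) is (a−1)/b = 33/7 ≈ 4.714.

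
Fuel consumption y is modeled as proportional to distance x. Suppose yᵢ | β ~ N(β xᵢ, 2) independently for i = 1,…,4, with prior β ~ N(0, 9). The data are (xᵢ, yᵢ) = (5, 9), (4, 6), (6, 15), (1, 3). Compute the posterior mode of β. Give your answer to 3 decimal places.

β̂_MAP = 2.071

log p(β | y) = −Σ(yᵢ − βxᵢ)²/(2·2) − β²/(2·9) + const.
Setting the derivative to zero: Σxᵢ(yᵢ − βxᵢ)/2 − β/9 = 0, so β = Σxᵢyᵢ / (Σxᵢ² + σ²/τ²).
Σxᵢyᵢ = 5·9 + 4·6 + 6·15 + 1·3 = 162; Σxᵢ² = 78; σ²/τ² = 2/9.
β̂_MAP = 162 / (78 + 2/9) = 162/(704/9) = 729/352 ≈ 2.071.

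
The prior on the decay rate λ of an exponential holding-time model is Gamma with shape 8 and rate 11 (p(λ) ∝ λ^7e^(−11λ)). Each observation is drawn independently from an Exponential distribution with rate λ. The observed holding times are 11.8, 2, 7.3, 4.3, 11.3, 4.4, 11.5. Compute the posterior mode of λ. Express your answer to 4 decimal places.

The Exponential(rate=λ) likelihood is ∝ λ^n e^(−λΣtᵢ). Here n = 7 and Σtᵢ = 11.8 + 2 + 7.3 + 4.3 + 11.3 + 4.4 + 11.5 = 52.6.
Posterior ∝ λ^7e^(−11λ) · λ^7e^(−52.6λ) = λ^14e^(−63.6λ), i.e. Gamma(15, 63.6).
Mode = (a−1)/b = 14/63.6 ≈ 0.2201.

λ̂_MAP = 0.2201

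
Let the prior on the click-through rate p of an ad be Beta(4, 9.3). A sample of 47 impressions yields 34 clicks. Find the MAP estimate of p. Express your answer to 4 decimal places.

Prior: Beta(4, 9.3).
Data: 34 successes in 47 trials. The binomial likelihood contributes p^34(1−p)^13, so the posterior is Beta(4+34, 9.3+13) = Beta(38, 22.3).
For Beta(a, b) with a, b > 1 the mode is (a−1)/(a+b−2) = 37/58.3 ≈ 0.6346.

p̂_MAP = 0.6346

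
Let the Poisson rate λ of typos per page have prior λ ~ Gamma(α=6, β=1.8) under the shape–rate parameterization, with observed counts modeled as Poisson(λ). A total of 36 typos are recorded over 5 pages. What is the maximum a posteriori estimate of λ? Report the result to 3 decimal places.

Σxᵢ = 36, n = 5.
Posterior ∝ λ^5e^(−1.8λ) · λ^36e^(−5λ) = λ^41e^(−6.8λ), i.e. Gamma(shape=42, rate=6.8).
The mode of a Gamma(a, b) with a ≥ 1 (shape–rate) is (a−1)/b = 41/6.8 ≈ 6.029.

λ̂_MAP = 6.029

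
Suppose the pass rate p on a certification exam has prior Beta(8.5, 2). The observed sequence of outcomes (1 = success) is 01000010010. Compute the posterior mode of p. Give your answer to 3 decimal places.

p̂_MAP = 0.538

Prior: Beta(8.5, 2).
Data: 3 successes in 11 trials (from the sequence). The binomial likelihood contributes p^3(1−p)^8, so the posterior is Beta(8.5+3, 2+8) = Beta(11.5, 10).
For Beta(a, b) with a, b > 1 the mode is (a−1)/(a+b−2) = 10.5/19.5 ≈ 0.538.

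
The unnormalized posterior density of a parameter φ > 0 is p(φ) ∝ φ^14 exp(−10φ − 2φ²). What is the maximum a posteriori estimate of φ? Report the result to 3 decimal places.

ℓ'(φ) = 14/φ − 10 − 4φ. Setting this to zero and multiplying by φ: 4φ² + 10φ − 14 = 0.
φ = (−10 + √(10² + 4·4·14)) / (2·4) = (−10 + √324) / 8 = (−10 + 18)/8 = 1.
ℓ''(φ) = −14/φ² − 4 < 0, confirming a maximum.

φ̂_MAP = 1.000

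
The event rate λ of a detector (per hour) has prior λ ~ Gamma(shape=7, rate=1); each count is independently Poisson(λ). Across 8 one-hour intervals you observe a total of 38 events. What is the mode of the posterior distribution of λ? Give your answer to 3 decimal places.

Σxᵢ = 38, n = 8.
Posterior ∝ λ^6e^(−1λ) · λ^38e^(−8λ) = λ^44e^(−9λ), i.e. Gamma(shape=45, rate=9).
The mode of a Gamma(a, b) with a ≥ 1 (shape–rate) is (a−1)/b = 44/9 ≈ 4.889.

λ̂_MAP = 4.889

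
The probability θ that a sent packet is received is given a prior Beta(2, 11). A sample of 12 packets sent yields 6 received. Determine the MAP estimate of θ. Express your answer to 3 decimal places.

θ̂_MAP = 0.304

Prior: Beta(2, 11).
Data: 6 successes in 12 trials. The binomial likelihood contributes θ^6(1−θ)^6, so the posterior is Beta(2+6, 11+6) = Beta(8, 17).
For Beta(a, b) with a, b > 1 the mode is (a−1)/(a+b−2) = 7/23 ≈ 0.304.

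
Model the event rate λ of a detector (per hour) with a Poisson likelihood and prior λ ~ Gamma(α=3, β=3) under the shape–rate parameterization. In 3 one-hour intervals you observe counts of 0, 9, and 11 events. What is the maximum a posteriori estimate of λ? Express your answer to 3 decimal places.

Σxᵢ = 0+9+11 = 20, with n = 3.
Posterior ∝ λ^2e^(−3λ) · λ^20e^(−3λ) = λ^22e^(−6λ), i.e. Gamma(shape=23, rate=6).
The mode of a Gamma(a, b) with a ≥ 1 (shape–rate) is (a−1)/b = 22/6 ≈ 3.667.

λ̂_MAP = 3.667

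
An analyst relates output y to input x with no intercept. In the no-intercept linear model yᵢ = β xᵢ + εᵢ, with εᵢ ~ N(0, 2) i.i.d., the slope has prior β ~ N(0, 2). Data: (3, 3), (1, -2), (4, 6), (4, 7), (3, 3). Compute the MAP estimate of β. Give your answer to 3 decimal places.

log p(β | y) = −Σ(yᵢ − βxᵢ)²/(2·2) − β²/(2·2) + const.
Setting the derivative to zero: Σxᵢ(yᵢ − βxᵢ)/2 − β/2 = 0, so β = Σxᵢyᵢ / (Σxᵢ² + σ²/τ²).
Σxᵢyᵢ = 3·3 + 1·(-2) + 4·6 + 4·7 + 3·3 = 68; Σxᵢ² = 51; σ²/τ² = 1.
β̂_MAP = 68 / (51 + 1) = 68/52 ≈ 1.308.

β̂_MAP = 1.308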